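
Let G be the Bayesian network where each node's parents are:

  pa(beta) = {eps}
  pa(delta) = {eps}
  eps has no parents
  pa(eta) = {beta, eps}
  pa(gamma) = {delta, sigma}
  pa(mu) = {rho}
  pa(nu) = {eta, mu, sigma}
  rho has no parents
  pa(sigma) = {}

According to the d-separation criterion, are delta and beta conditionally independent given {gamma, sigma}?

Enumerating the 4 paths from delta to beta and testing each for blocking by {gamma, sigma}:
Path 1: delta ← eps → eta ← beta
  eta is a collider here and neither eta nor any of its descendants is conditioned on, so the collider stays closed — the path is blocked at eta.
Path 2: delta ← eps → beta
  eps is a fork and eps is not conditioned on — no node blocks this path, so it is active.
Path 3: delta → gamma ← sigma → nu ← eta ← eps → beta
  sigma is a fork here and sigma is conditioned on, so the path is blocked at sigma.
Path 4: delta → gamma ← sigma → nu ← eta ← beta
  sigma is a fork here and sigma is conditioned on, so the path is blocked at sigma.
At least one path is unblocked, so d-separation fails.

No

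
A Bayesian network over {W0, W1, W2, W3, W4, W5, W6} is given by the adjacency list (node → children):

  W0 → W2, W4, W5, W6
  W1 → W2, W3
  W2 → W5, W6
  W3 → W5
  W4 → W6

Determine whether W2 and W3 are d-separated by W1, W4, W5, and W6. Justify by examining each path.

No

There are 5 undirected paths between W2 and W3; checking each against the conditioning set {W1, W4, W5, W6}:
  1. W2 → W6 ← W4 ← W0 → W5 ← W3 — W6:collider[open]; W4:chain[blocks]; W0:fork[open]; W5:collider[open] ⇒ blocked
  2. W2 → W6 ← W0 → W5 ← W3 — W6:collider[open]; W0:fork[open]; W5:collider[open] ⇒ active
  3. W2 → W5 ← W3 — W5:collider[open] ⇒ active
  4. W2 ← W1 → W3 — W1:fork[blocks] ⇒ blocked
  5. W2 ← W0 → W5 ← W3 — W0:fork[open]; W5:collider[open] ⇒ active
At least one path is unblocked, so d-separation fails.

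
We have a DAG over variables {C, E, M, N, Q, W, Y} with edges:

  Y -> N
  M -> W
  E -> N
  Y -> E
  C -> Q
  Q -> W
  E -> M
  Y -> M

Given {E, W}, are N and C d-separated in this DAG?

There are 4 undirected paths between N and C; checking each against the conditioning set {E, W}:
Path 1: N ← E → M → W ← Q ← C
  E is a fork here and E is conditioned on, so the path is blocked at E.
Path 2: N ← E ← Y → M → W ← Q ← C
  E is a chain here and E is conditioned on, so the path is blocked at E.
Path 3: N ← Y → M → W ← Q ← C
  Y is a fork and Y is not conditioned on; M is a chain and M is not conditioned on; W is a collider and W is conditioned on, which opens it; Q is a chain and Q is not conditioned on — no node blocks this path, so it is active.
Path 4: N ← Y → E → M → W ← Q ← C
  E is a chain here and E is conditioned on, so the path is blocked at E.
At least one path is unblocked, so d-separation fails.

No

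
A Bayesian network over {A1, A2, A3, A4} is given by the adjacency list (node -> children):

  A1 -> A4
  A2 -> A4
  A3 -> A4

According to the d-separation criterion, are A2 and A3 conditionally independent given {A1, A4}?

No — A2 and A3 are not d-separated given {A1, A4}.

Only one path connects A2 and A3:
Path 1: A2 → A4 ← A3
  A4 is a collider and A4 is conditioned on, which opens it — no node blocks this path, so it is active.
Since the path A2 → A4 ← A3 is active, A2 and A3 are not d-separated given {A1, A4}.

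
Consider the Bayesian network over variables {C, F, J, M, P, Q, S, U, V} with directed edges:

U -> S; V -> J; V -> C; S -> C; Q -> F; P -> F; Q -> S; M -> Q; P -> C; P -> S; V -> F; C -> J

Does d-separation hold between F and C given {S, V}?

There are 6 undirected paths between F and C; checking each against the conditioning set {S, V}:
Path 1: F ← P → S → C
  S is a chain here and S is conditioned on, so the path is blocked at S.
Path 2: F ← P → C
  P is a fork and P is not conditioned on — no node blocks this path, so it is active.
Path 3: F ← V → C
  V is a fork here and V is conditioned on, so the path is blocked at V.
Path 4: F ← V → J ← C
  V is a fork here and V is conditioned on, so the path is blocked at V.
Path 5: F ← Q → S ← P → C
  Q is a fork and Q is not conditioned on; S is a collider and S is conditioned on, which opens it; P is a fork and P is not conditioned on — no node blocks this path, so it is active.
Path 6: F ← Q → S → C
  S is a chain here and S is conditioned on, so the path is blocked at S.
Since the path F ← P → C is active, F and C are not d-separated given {S, V}.

No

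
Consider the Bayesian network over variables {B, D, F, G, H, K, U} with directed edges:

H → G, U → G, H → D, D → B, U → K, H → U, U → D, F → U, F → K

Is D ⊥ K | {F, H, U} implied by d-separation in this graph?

Yes

We examine all 6 paths between D and K:
  1. D ← H → G ← U → K — H:fork[blocks]; G:collider[blocks]; U:fork[blocks] ⇒ blocked
  2. D ← H → G ← U ← F → K — H:fork[blocks]; G:collider[blocks]; U:chain[blocks]; F:fork[blocks] ⇒ blocked
  3. D ← H → U → K — H:fork[blocks]; U:chain[blocks] ⇒ blocked
  4. D ← H → U ← F → K — H:fork[blocks]; U:collider[open]; F:fork[blocks] ⇒ blocked
  5. D ← U → K — U:fork[blocks] ⇒ blocked
  6. D ← U ← F → K — U:chain[blocks]; F:fork[blocks] ⇒ blocked
Every path is blocked, so D and K are d-separated given {F, H, U}.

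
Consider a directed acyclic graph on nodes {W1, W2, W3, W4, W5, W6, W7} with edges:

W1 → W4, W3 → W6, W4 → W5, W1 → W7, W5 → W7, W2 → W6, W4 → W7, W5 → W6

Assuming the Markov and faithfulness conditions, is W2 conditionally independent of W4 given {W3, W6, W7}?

We examine all 3 paths between W2 and W4:
Path 1: W2 → W6 ← W5 ← W4
  W6 is a collider and W6 is conditioned on, which opens it; W5 is a chain and W5 is not conditioned on — no node blocks this path, so it is active.
Path 2: W2 → W6 ← W5 → W7 ← W4
  W6 is a collider and W6 is conditioned on, which opens it; W5 is a fork and W5 is not conditioned on; W7 is a collider and W7 is conditioned on, which opens it — no node blocks this path, so it is active.
Path 3: W2 → W6 ← W5 → W7 ← W1 → W4
  W6 is a collider and W6 is conditioned on, which opens it; W5 is a fork and W5 is not conditioned on; W7 is a collider and W7 is conditioned on, which opens it; W1 is a fork and W1 is not conditioned on — no node blocks this path, so it is active.
At least one path is unblocked, so d-separation fails.

No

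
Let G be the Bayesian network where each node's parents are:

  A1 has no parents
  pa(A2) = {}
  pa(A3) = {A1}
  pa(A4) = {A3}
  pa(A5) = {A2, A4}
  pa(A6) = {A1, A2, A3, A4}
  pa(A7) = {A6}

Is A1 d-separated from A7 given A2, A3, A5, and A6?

Yes

Enumerating the 4 paths from A1 to A7 and testing each for blocking by {A2, A3, A5, A6}:
Path 1: A1 → A6 → A7
  A6 is a chain here and A6 is conditioned on, so the path is blocked at A6.
Path 2: A1 → A3 → A4 → A6 → A7
  A3 is a chain here and A3 is conditioned on, so the path is blocked at A3.
Path 3: A1 → A3 → A4 → A5 ← A2 → A6 → A7
  A3 is a chain here and A3 is conditioned on, so the path is blocked at A3.
Path 4: A1 → A3 → A6 → A7
  A3 is a chain here and A3 is conditioned on, so the path is blocked at A3.
Since every path is blocked, d-separation holds.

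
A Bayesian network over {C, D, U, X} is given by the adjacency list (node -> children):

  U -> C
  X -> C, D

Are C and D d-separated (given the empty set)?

There is one path between C and D:
Path 1: C ← X → D
  X is a fork and X is not conditioned on — no node blocks this path, so it is active.
Since the path C ← X → D is active, C and D are not d-separated given ∅.

No — C and D are not d-separated given ∅.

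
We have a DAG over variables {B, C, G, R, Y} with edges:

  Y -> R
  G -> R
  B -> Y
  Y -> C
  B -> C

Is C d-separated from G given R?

2 paths connect C and G; each must be blocked for d-separation to hold:
Path 1: C ← B → Y → R ← G
  B is a fork and B is not conditioned on; Y is a chain and Y is not conditioned on; R is a collider and R is conditioned on, which opens it — no node blocks this path, so it is active.
Path 2: C ← Y → R ← G
  Y is a fork and Y is not conditioned on; R is a collider and R is conditioned on, which opens it — no node blocks this path, so it is active.
Since the path C ← B → Y → R ← G is active, C and G are not d-separated given {R}.

No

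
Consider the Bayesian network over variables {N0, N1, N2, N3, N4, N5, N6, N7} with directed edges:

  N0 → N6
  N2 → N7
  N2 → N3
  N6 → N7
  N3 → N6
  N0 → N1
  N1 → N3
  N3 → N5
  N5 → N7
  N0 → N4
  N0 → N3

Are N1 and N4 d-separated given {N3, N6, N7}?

We examine all 5 paths between N1 and N4:
Path 1: N1 → N3 ← N2 → N7 ← N6 ← N0 → N4
  N6 is a chain here and N6 is conditioned on, so the path is blocked at N6.
Path 2: N1 → N3 → N6 ← N0 → N4
  N3 is a chain here and N3 is conditioned on, so the path is blocked at N3.
Path 3: N1 → N3 ← N0 → N4
  N3 is a collider and N3 is conditioned on, which opens it; N0 is a fork and N0 is not conditioned on — no node blocks this path, so it is active.
Path 4: N1 → N3 → N5 → N7 ← N6 ← N0 → N4
  N3 is a chain here and N3 is conditioned on, so the path is blocked at N3.
Path 5: N1 ← N0 → N4
  N0 is a fork and N0 is not conditioned on — no node blocks this path, so it is active.
Because an active path exists, N1 and N4 are not d-separated.

No — N1 and N4 are not d-separated given {N3, N6, N7}.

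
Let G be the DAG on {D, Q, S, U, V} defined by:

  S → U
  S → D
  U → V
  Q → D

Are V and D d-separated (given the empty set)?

No

Only one path connects V and D:
Path 1: V ← U ← S → D
  U is a chain and U is not conditioned on; S is a fork and S is not conditioned on — no node blocks this path, so it is active.
Because an active path exists, V and D are not d-separated.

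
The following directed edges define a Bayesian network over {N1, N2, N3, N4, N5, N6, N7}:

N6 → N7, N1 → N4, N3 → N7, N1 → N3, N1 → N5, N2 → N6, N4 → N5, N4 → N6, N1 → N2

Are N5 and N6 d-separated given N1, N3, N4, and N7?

6 paths connect N5 and N6; each must be blocked for d-separation to hold:
  1. N5 ← N1 → N3 → N7 ← N6 — N1:fork[blocks]; N3:chain[blocks]; N7:collider[open] ⇒ blocked
  2. N5 ← N1 → N2 → N6 — N1:fork[blocks]; N2:chain[open] ⇒ blocked
  3. N5 ← N1 → N4 → N6 — N1:fork[blocks]; N4:chain[blocks] ⇒ blocked
  4. N5 ← N4 ← N1 → N3 → N7 ← N6 — N4:chain[blocks]; N1:fork[blocks]; N3:chain[blocks]; N7:collider[open] ⇒ blocked
  5. N5 ← N4 ← N1 → N2 → N6 — N4:chain[blocks]; N1:fork[blocks]; N2:chain[open] ⇒ blocked
  6. N5 ← N4 → N6 — N4:fork[blocks] ⇒ blocked
All paths are blocked; N5 ⊥ N6 | {N1, N3, N4, N7} holds.

Yes — N5 and N6 are d-separated given {N1, N3, N4, N7}.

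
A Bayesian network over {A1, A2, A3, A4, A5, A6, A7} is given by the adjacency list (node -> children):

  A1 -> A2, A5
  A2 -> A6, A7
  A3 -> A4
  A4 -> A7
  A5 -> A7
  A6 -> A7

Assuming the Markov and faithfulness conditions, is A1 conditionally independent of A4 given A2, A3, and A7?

3 paths connect A1 and A4; each must be blocked for d-separation to hold:
Path 1: A1 → A2 → A6 → A7 ← A4
  A2 is a chain here and A2 is conditioned on, so the path is blocked at A2.
Path 2: A1 → A2 → A7 ← A4
  A2 is a chain here and A2 is conditioned on, so the path is blocked at A2.
Path 3: A1 → A5 → A7 ← A4
  A5 is a chain and A5 is not conditioned on; A7 is a collider and A7 is conditioned on, which opens it — no node blocks this path, so it is active.
Since the path A1 → A5 → A7 ← A4 is active, A1 and A4 are not d-separated given {A2, A3, A7}.

No — A1 and A4 are not d-separated given {A2, A3, A7}.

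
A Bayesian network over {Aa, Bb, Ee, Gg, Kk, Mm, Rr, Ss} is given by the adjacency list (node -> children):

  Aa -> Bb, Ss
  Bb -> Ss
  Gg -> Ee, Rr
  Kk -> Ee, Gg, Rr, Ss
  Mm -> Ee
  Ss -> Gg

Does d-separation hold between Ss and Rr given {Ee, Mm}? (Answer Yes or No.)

No

There are 6 undirected paths between Ss and Rr; checking each against the conditioning set {Ee, Mm}:
Path 1: Ss → Gg → Rr
  Gg is a chain and Gg is not conditioned on — no node blocks this path, so it is active.
Path 2: Ss → Gg ← Kk → Rr
  Gg is a collider and its descendant Ee is conditioned on, which opens it; Kk is a fork and Kk is not conditioned on — no node blocks this path, so it is active.
Path 3: Ss → Gg → Ee ← Kk → Rr
  Gg is a chain and Gg is not conditioned on; Ee is a collider and Ee is conditioned on, which opens it; Kk is a fork and Kk is not conditioned on — no node blocks this path, so it is active.
Path 4: Ss ← Kk → Rr
  Kk is a fork and Kk is not conditioned on — no node blocks this path, so it is active.
Path 5: Ss ← Kk → Gg → Rr
  Kk is a fork and Kk is not conditioned on; Gg is a chain and Gg is not conditioned on — no node blocks this path, so it is active.
Path 6: Ss ← Kk → Ee ← Gg → Rr
  Kk is a fork and Kk is not conditioned on; Ee is a collider and Ee is conditioned on, which opens it; Gg is a fork and Gg is not conditioned on — no node blocks this path, so it is active.
Since the path Ss → Gg → Rr is active, Ss and Rr are not d-separated given {Ee, Mm}.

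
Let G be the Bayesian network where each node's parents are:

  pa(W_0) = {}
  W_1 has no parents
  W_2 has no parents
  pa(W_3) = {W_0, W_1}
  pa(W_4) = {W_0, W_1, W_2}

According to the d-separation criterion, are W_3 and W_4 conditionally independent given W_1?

We examine all 2 paths between W_3 and W_4:
Path 1: W_3 ← W_0 → W_4
  W_0 is a fork and W_0 is not conditioned on — no node blocks this path, so it is active.
Path 2: W_3 ← W_1 → W_4
  W_1 is a fork here and W_1 is conditioned on, so the path is blocked at W_1.
Because an active path exists, W_3 and W_4 are not d-separated.

No — W_3 and W_4 are not d-separated given {W_1}.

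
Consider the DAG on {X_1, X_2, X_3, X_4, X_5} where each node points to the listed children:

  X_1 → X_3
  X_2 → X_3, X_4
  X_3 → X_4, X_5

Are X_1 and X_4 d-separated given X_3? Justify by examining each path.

We examine all 2 paths between X_1 and X_4:
Path 1: X_1 → X_3 ← X_2 → X_4
  X_3 is a collider and X_3 is conditioned on, which opens it; X_2 is a fork and X_2 is not conditioned on — no node blocks this path, so it is active.
Path 2: X_1 → X_3 → X_4
  X_3 is a chain here and X_3 is conditioned on, so the path is blocked at X_3.
At least one path is unblocked, so d-separation fails.

No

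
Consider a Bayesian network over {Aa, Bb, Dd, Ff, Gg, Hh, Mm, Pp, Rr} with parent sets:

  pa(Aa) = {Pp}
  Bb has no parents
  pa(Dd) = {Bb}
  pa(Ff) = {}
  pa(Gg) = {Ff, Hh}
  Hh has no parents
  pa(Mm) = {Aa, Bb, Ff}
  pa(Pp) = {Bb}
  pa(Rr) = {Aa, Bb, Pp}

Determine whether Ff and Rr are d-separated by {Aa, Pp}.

Yes

There are 6 undirected paths between Ff and Rr; checking each against the conditioning set {Aa, Pp}:
Path 1: Ff → Mm ← Bb → Rr
  Mm is a collider here and neither Mm nor any of its descendants is conditioned on, so the collider stays closed — the path is blocked at Mm.
Path 2: Ff → Mm ← Bb → Pp → Aa → Rr
  Mm is a collider here and neither Mm nor any of its descendants is conditioned on, so the collider stays closed — the path is blocked at Mm.
Path 3: Ff → Mm ← Bb → Pp → Rr
  Mm is a collider here and neither Mm nor any of its descendants is conditioned on, so the collider stays closed — the path is blocked at Mm.
Path 4: Ff → Mm ← Aa → Rr
  Mm is a collider here and neither Mm nor any of its descendants is conditioned on, so the collider stays closed — the path is blocked at Mm.
Path 5: Ff → Mm ← Aa ← Pp ← Bb → Rr
  Mm is a collider here and neither Mm nor any of its descendants is conditioned on, so the collider stays closed — the path is blocked at Mm.
Path 6: Ff → Mm ← Aa ← Pp → Rr
  Mm is a collider here and neither Mm nor any of its descendants is conditioned on, so the collider stays closed — the path is blocked at Mm.
All paths are blocked; Ff ⊥ Rr | {Aa, Pp} holds.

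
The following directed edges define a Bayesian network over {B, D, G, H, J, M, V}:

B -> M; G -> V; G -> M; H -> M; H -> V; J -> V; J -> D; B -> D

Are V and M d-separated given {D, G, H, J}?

Yes

There are 3 undirected paths between V and M; checking each against the conditioning set {D, G, H, J}:
Path 1: V ← G → M
  G is a fork here and G is conditioned on, so the path is blocked at G.
Path 2: V ← H → M
  H is a fork here and H is conditioned on, so the path is blocked at H.
Path 3: V ← J → D ← B → M
  J is a fork here and J is conditioned on, so the path is blocked at J.
Since every path is blocked, d-separation holds.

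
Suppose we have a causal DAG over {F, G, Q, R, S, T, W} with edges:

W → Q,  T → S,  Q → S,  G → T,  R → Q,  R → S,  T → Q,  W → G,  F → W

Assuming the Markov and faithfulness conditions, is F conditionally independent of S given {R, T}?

We examine all 6 paths between F and S:
Path 1: F → W → Q → S
  W is a chain and W is not conditioned on; Q is a chain and Q is not conditioned on — no node blocks this path, so it is active.
Path 2: F → W → Q ← T → S
  Q is a collider here and neither Q nor any of its descendants is conditioned on, so the collider stays closed — the path is blocked at Q.
Path 3: F → W → Q ← R → S
  Q is a collider here and neither Q nor any of its descendants is conditioned on, so the collider stays closed — the path is blocked at Q.
Path 4: F → W → G → T → S
  T is a chain here and T is conditioned on, so the path is blocked at T.
Path 5: F → W → G → T → Q → S
  T is a chain here and T is conditioned on, so the path is blocked at T.
Path 6: F → W → G → T → Q ← R → S
  T is a chain here and T is conditioned on, so the path is blocked at T.
Because an active path exists, F and S are not d-separated.

No — F and S are not d-separated given {R, T}.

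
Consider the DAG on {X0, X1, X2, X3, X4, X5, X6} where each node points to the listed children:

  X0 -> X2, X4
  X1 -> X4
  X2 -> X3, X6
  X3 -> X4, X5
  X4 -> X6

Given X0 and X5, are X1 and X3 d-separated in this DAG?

Enumerating the 3 paths from X1 to X3 and testing each for blocking by {X0, X5}:
  1. X1 → X4 ← X3 — X4:collider[blocks] ⇒ blocked
  2. X1 → X4 → X6 ← X2 → X3 — X4:chain[open]; X6:collider[blocks]; X2:fork[open] ⇒ blocked
  3. X1 → X4 ← X0 → X2 → X3 — X4:collider[blocks]; X0:fork[blocks]; X2:chain[open] ⇒ blocked
Every path is blocked, so X1 and X3 are d-separated given {X0, X5}.

Yes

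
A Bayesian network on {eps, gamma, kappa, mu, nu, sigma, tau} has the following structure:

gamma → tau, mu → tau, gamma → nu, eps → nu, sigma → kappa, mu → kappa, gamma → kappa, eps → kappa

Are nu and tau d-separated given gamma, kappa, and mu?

Yes — nu and tau are d-separated given {gamma, kappa, mu}.

There are 4 undirected paths between nu and tau; checking each against the conditioning set {gamma, kappa, mu}:
  1. nu ← gamma → kappa ← mu → tau — gamma:fork[blocks]; kappa:collider[open]; mu:fork[blocks] ⇒ blocked
  2. nu ← gamma → tau — gamma:fork[blocks] ⇒ blocked
  3. nu ← eps → kappa ← gamma → tau — eps:fork[open]; kappa:collider[open]; gamma:fork[blocks] ⇒ blocked
  4. nu ← eps → kappa ← mu → tau — eps:fork[open]; kappa:collider[open]; mu:fork[blocks] ⇒ blocked
Every path is blocked, so nu and tau are d-separated given {gamma, kappa, mu}.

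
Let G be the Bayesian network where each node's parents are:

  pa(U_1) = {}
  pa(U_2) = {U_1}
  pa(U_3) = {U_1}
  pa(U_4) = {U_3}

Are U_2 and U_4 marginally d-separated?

The only undirected path from U_2 to U_4 is:
Path 1: U_2 ← U_1 → U_3 → U_4
  U_1 is a fork and U_1 is not conditioned on; U_3 is a chain and U_3 is not conditioned on — no node blocks this path, so it is active.
Because an active path exists, U_2 and U_4 are not d-separated.

No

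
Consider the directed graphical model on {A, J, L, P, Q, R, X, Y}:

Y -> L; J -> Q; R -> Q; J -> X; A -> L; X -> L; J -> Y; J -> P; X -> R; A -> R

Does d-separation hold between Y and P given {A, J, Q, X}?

There are 5 undirected paths between Y and P; checking each against the conditioning set {A, J, Q, X}:
  1. Y ← J → P — J:fork[blocks] ⇒ blocked
  2. Y → L ← X ← J → P — L:collider[blocks]; X:chain[blocks]; J:fork[blocks] ⇒ blocked
  3. Y → L ← X → R → Q ← J → P — L:collider[blocks]; X:fork[blocks]; R:chain[open]; Q:collider[open]; J:fork[blocks] ⇒ blocked
  4. Y → L ← A → R → Q ← J → P — L:collider[blocks]; A:fork[blocks]; R:chain[open]; Q:collider[open]; J:fork[blocks] ⇒ blocked
  5. Y → L ← A → R ← X ← J → P — L:collider[blocks]; A:fork[blocks]; R:collider[open]; X:chain[blocks]; J:fork[blocks] ⇒ blocked
All paths are blocked; Y ⊥ P | {A, J, Q, X} holds.

Yes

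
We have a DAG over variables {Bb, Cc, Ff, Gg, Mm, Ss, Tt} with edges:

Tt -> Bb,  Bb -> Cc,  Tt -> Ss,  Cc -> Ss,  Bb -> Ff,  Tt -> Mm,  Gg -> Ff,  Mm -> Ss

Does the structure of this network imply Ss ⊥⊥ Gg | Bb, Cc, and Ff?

Enumerating the 3 paths from Ss to Gg and testing each for blocking by {Bb, Cc, Ff}:
Path 1: Ss ← Mm ← Tt → Bb → Ff ← Gg
  Bb is a chain here and Bb is conditioned on, so the path is blocked at Bb.
Path 2: Ss ← Cc ← Bb → Ff ← Gg
  Cc is a chain here and Cc is conditioned on, so the path is blocked at Cc.
Path 3: Ss ← Tt → Bb → Ff ← Gg
  Bb is a chain here and Bb is conditioned on, so the path is blocked at Bb.
Since every path is blocked, d-separation holds.

Yes — Ss and Gg are d-separated given {Bb, Cc, Ff}.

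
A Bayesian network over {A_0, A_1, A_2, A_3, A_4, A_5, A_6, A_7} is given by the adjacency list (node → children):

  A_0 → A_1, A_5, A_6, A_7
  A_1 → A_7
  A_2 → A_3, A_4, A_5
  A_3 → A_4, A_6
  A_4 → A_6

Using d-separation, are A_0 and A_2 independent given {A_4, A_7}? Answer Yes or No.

Enumerating the 5 paths from A_0 to A_2 and testing each for blocking by {A_4, A_7}:
Path 1: A_0 → A_5 ← A_2
  A_5 is a collider here and neither A_5 nor any of its descendants is conditioned on, so the collider stays closed — the path is blocked at A_5.
Path 2: A_0 → A_6 ← A_3 → A_4 ← A_2
  A_6 is a collider here and neither A_6 nor any of its descendants is conditioned on, so the collider stays closed — the path is blocked at A_6.
Path 3: A_0 → A_6 ← A_3 ← A_2
  A_6 is a collider here and neither A_6 nor any of its descendants is conditioned on, so the collider stays closed — the path is blocked at A_6.
Path 4: A_0 → A_6 ← A_4 ← A_3 ← A_2
  A_6 is a collider here and neither A_6 nor any of its descendants is conditioned on, so the collider stays closed — the path is blocked at A_6.
Path 5: A_0 → A_6 ← A_4 ← A_2
  A_6 is a collider here and neither A_6 nor any of its descendants is conditioned on, so the collider stays closed — the path is blocked at A_6.
All paths are blocked; A_0 ⊥ A_2 | {A_4, A_7} holds.

Yes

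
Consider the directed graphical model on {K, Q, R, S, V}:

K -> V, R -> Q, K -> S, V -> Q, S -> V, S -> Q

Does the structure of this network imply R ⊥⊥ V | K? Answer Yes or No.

Enumerating the 3 paths from R to V and testing each for blocking by {K}:
  1. R → Q ← V — Q:collider[blocks] ⇒ blocked
  2. R → Q ← S ← K → V — Q:collider[blocks]; S:chain[open]; K:fork[blocks] ⇒ blocked
  3. R → Q ← S → V — Q:collider[blocks]; S:fork[open] ⇒ blocked
All paths are blocked; R ⊥ V | {K} holds.

Yes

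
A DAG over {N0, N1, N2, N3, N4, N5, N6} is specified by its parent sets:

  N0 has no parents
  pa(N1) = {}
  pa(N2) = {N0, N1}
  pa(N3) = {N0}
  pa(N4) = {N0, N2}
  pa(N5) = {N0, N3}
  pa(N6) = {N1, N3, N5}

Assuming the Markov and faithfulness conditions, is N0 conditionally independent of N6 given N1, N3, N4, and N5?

We examine all 6 paths between N0 and N6:
Path 1: N0 → N3 → N5 → N6
  N3 is a chain here and N3 is conditioned on, so the path is blocked at N3.
Path 2: N0 → N3 → N6
  N3 is a chain here and N3 is conditioned on, so the path is blocked at N3.
Path 3: N0 → N2 ← N1 → N6
  N1 is a fork here and N1 is conditioned on, so the path is blocked at N1.
Path 4: N0 → N4 ← N2 ← N1 → N6
  N1 is a fork here and N1 is conditioned on, so the path is blocked at N1.
Path 5: N0 → N5 ← N3 → N6
  N3 is a fork here and N3 is conditioned on, so the path is blocked at N3.
Path 6: N0 → N5 → N6
  N5 is a chain here and N5 is conditioned on, so the path is blocked at N5.
All paths are blocked; N0 ⊥ N6 | {N1, N3, N4, N5} holds.

Yes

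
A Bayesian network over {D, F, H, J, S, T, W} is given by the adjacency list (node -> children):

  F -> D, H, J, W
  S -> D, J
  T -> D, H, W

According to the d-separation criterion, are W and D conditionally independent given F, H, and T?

We examine all 6 paths between W and D:
Path 1: W ← F → H ← T → D
  F is a fork here and F is conditioned on, so the path is blocked at F.
Path 2: W ← F → J ← S → D
  F is a fork here and F is conditioned on, so the path is blocked at F.
Path 3: W ← F → D
  F is a fork here and F is conditioned on, so the path is blocked at F.
Path 4: W ← T → H ← F → J ← S → D
  T is a fork here and T is conditioned on, so the path is blocked at T.
Path 5: W ← T → H ← F → D
  T is a fork here and T is conditioned on, so the path is blocked at T.
Path 6: W ← T → D
  T is a fork here and T is conditioned on, so the path is blocked at T.
Every path is blocked, so W and D are d-separated given {F, H, T}.

Yes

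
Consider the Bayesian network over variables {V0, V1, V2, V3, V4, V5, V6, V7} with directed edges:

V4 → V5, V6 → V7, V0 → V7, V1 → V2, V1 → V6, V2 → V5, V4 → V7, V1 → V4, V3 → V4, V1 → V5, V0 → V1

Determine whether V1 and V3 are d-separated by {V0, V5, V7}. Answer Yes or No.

5 paths connect V1 and V3; each must be blocked for d-separation to hold:
Path 1: V1 → V4 ← V3
  V4 is a collider and its descendant V7 is conditioned on, which opens it — no node blocks this path, so it is active.
Path 2: V1 → V6 → V7 ← V4 ← V3
  V6 is a chain and V6 is not conditioned on; V7 is a collider and V7 is conditioned on, which opens it; V4 is a chain and V4 is not conditioned on — no node blocks this path, so it is active.
Path 3: V1 → V2 → V5 ← V4 ← V3
  V2 is a chain and V2 is not conditioned on; V5 is a collider and V5 is conditioned on, which opens it; V4 is a chain and V4 is not conditioned on — no node blocks this path, so it is active.
Path 4: V1 ← V0 → V7 ← V4 ← V3
  V0 is a fork here and V0 is conditioned on, so the path is blocked at V0.
Path 5: V1 → V5 ← V4 ← V3
  V5 is a collider and V5 is conditioned on, which opens it; V4 is a chain and V4 is not conditioned on — no node blocks this path, so it is active.
Because an active path exists, V1 and V3 are not d-separated.

No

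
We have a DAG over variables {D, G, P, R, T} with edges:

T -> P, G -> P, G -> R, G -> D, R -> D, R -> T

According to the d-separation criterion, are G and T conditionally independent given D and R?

There are 3 undirected paths between G and T; checking each against the conditioning set {D, R}:
Path 1: G → P ← T
  P is a collider here and neither P nor any of its descendants is conditioned on, so the collider stays closed — the path is blocked at P.
Path 2: G → D ← R → T
  R is a fork here and R is conditioned on, so the path is blocked at R.
Path 3: G → R → T
  R is a chain here and R is conditioned on, so the path is blocked at R.
Since every path is blocked, d-separation holds.

Yes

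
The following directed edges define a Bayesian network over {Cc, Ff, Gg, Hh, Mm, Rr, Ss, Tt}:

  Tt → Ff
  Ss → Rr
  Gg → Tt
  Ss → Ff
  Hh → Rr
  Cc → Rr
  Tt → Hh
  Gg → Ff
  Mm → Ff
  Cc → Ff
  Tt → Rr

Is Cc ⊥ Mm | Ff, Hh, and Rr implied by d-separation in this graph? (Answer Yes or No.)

No

Enumerating the 6 paths from Cc to Mm and testing each for blocking by {Ff, Hh, Rr}:
Path 1: Cc → Rr ← Tt → Ff ← Mm
  Rr is a collider and Rr is conditioned on, which opens it; Tt is a fork and Tt is not conditioned on; Ff is a collider and Ff is conditioned on, which opens it — no node blocks this path, so it is active.
Path 2: Cc → Rr ← Tt ← Gg → Ff ← Mm
  Rr is a collider and Rr is conditioned on, which opens it; Tt is a chain and Tt is not conditioned on; Gg is a fork and Gg is not conditioned on; Ff is a collider and Ff is conditioned on, which opens it — no node blocks this path, so it is active.
Path 3: Cc → Rr ← Ss → Ff ← Mm
  Rr is a collider and Rr is conditioned on, which opens it; Ss is a fork and Ss is not conditioned on; Ff is a collider and Ff is conditioned on, which opens it — no node blocks this path, so it is active.
Path 4: Cc → Rr ← Hh ← Tt → Ff ← Mm
  Hh is a chain here and Hh is conditioned on, so the path is blocked at Hh.
Path 5: Cc → Rr ← Hh ← Tt ← Gg → Ff ← Mm
  Hh is a chain here and Hh is conditioned on, so the path is blocked at Hh.
Path 6: Cc → Ff ← Mm
  Ff is a collider and Ff is conditioned on, which opens it — no node blocks this path, so it is active.
Because an active path exists, Cc and Mm are not d-separated.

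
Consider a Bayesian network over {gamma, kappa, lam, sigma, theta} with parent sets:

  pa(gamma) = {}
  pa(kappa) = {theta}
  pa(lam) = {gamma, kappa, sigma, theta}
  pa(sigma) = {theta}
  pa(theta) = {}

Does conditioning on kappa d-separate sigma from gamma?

Yes

Enumerating the 3 paths from sigma to gamma and testing each for blocking by {kappa}:
Path 1: sigma → lam ← gamma
  lam is a collider here and neither lam nor any of its descendants is conditioned on, so the collider stays closed — the path is blocked at lam.
Path 2: sigma ← theta → kappa → lam ← gamma
  kappa is a chain here and kappa is conditioned on, so the path is blocked at kappa.
Path 3: sigma ← theta → lam ← gamma
  lam is a collider here and neither lam nor any of its descendants is conditioned on, so the collider stays closed — the path is blocked at lam.
All paths are blocked; sigma ⊥ gamma | {kappa} holds.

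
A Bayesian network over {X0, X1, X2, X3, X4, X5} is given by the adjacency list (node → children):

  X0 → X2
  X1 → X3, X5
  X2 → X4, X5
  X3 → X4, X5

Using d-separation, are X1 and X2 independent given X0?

We examine all 4 paths between X1 and X2:
  1. X1 → X5 ← X2 — X5:collider[blocks] ⇒ blocked
  2. X1 → X5 ← X3 → X4 ← X2 — X5:collider[blocks]; X3:fork[open]; X4:collider[blocks] ⇒ blocked
  3. X1 → X3 → X5 ← X2 — X3:chain[open]; X5:collider[blocks] ⇒ blocked
  4. X1 → X3 → X4 ← X2 — X3:chain[open]; X4:collider[blocks] ⇒ blocked
All paths are blocked; X1 ⊥ X2 | {X0} holds.

Yes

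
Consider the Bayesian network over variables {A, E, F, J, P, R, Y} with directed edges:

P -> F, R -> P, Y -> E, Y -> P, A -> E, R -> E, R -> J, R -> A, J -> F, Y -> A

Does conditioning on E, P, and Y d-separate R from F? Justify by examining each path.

6 paths connect R and F; each must be blocked for d-separation to hold:
Path 1: R → P → F
  P is a chain here and P is conditioned on, so the path is blocked at P.
Path 2: R → E ← Y → P → F
  Y is a fork here and Y is conditioned on, so the path is blocked at Y.
Path 3: R → E ← A ← Y → P → F
  Y is a fork here and Y is conditioned on, so the path is blocked at Y.
Path 4: R → A ← Y → P → F
  Y is a fork here and Y is conditioned on, so the path is blocked at Y.
Path 5: R → A → E ← Y → P → F
  Y is a fork here and Y is conditioned on, so the path is blocked at Y.
Path 6: R → J → F
  J is a chain and J is not conditioned on — no node blocks this path, so it is active.
Since the path R → J → F is active, R and F are not d-separated given {E, P, Y}.

No — R and F are not d-separated given {E, P, Y}.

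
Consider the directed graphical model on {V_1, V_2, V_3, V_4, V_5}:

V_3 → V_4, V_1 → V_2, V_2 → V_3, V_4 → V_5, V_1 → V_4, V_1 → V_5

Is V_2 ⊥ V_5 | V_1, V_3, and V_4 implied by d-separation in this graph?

Yes

There are 4 undirected paths between V_2 and V_5; checking each against the conditioning set {V_1, V_3, V_4}:
Path 1: V_2 ← V_1 → V_4 → V_5
  V_1 is a fork here and V_1 is conditioned on, so the path is blocked at V_1.
Path 2: V_2 ← V_1 → V_5
  V_1 is a fork here and V_1 is conditioned on, so the path is blocked at V_1.
Path 3: V_2 → V_3 → V_4 ← V_1 → V_5
  V_3 is a chain here and V_3 is conditioned on, so the path is blocked at V_3.
Path 4: V_2 → V_3 → V_4 → V_5
  V_3 is a chain here and V_3 is conditioned on, so the path is blocked at V_3.
Every path is blocked, so V_2 and V_5 are d-separated given {V_1, V_3, V_4}.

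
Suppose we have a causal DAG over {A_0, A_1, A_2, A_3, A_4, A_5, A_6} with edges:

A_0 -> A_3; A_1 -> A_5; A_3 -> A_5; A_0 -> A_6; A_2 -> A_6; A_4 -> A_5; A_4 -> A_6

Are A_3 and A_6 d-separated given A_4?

There are 2 undirected paths between A_3 and A_6; checking each against the conditioning set {A_4}:
Path 1: A_3 → A_5 ← A_4 → A_6
  A_5 is a collider here and neither A_5 nor any of its descendants is conditioned on, so the collider stays closed — the path is blocked at A_5.
Path 2: A_3 ← A_0 → A_6
  A_0 is a fork and A_0 is not conditioned on — no node blocks this path, so it is active.
At least one path is unblocked, so d-separation fails.

No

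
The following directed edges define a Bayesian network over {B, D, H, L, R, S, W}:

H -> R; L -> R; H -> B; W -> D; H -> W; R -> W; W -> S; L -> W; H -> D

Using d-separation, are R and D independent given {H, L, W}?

Yes

Enumerating the 6 paths from R to D and testing each for blocking by {H, L, W}:
Path 1: R ← L → W → D
  L is a fork here and L is conditioned on, so the path is blocked at L.
Path 2: R ← L → W ← H → D
  L is a fork here and L is conditioned on, so the path is blocked at L.
Path 3: R → W → D
  W is a chain here and W is conditioned on, so the path is blocked at W.
Path 4: R → W ← H → D
  H is a fork here and H is conditioned on, so the path is blocked at H.
Path 5: R ← H → D
  H is a fork here and H is conditioned on, so the path is blocked at H.
Path 6: R ← H → W → D
  H is a fork here and H is conditioned on, so the path is blocked at H.
Since every path is blocked, d-separation holds.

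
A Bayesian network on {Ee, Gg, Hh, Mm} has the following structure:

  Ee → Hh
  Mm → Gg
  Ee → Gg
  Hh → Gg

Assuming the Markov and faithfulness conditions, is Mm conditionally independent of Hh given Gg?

No

2 paths connect Mm and Hh; each must be blocked for d-separation to hold:
Path 1: Mm → Gg ← Ee → Hh
  Gg is a collider and Gg is conditioned on, which opens it; Ee is a fork and Ee is not conditioned on — no node blocks this path, so it is active.
Path 2: Mm → Gg ← Hh
  Gg is a collider and Gg is conditioned on, which opens it — no node blocks this path, so it is active.
Because an active path exists, Mm and Hh are not d-separated.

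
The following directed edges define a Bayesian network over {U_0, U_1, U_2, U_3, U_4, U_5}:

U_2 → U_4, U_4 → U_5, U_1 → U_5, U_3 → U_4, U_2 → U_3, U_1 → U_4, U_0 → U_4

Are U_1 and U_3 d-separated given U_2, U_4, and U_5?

Enumerating the 4 paths from U_1 to U_3 and testing each for blocking by {U_2, U_4, U_5}:
Path 1: U_1 → U_5 ← U_4 ← U_2 → U_3
  U_4 is a chain here and U_4 is conditioned on, so the path is blocked at U_4.
Path 2: U_1 → U_5 ← U_4 ← U_3
  U_4 is a chain here and U_4 is conditioned on, so the path is blocked at U_4.
Path 3: U_1 → U_4 ← U_2 → U_3
  U_2 is a fork here and U_2 is conditioned on, so the path is blocked at U_2.
Path 4: U_1 → U_4 ← U_3
  U_4 is a collider and U_4 is conditioned on, which opens it — no node blocks this path, so it is active.
Because an active path exists, U_1 and U_3 are not d-separated.

No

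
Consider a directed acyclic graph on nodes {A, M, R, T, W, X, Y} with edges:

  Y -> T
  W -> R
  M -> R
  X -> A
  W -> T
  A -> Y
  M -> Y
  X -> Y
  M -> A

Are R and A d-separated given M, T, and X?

No

Enumerating the 6 paths from R to A and testing each for blocking by {M, T, X}:
Path 1: R ← W → T ← Y ← A
  W is a fork and W is not conditioned on; T is a collider and T is conditioned on, which opens it; Y is a chain and Y is not conditioned on — no node blocks this path, so it is active.
Path 2: R ← W → T ← Y ← X → A
  X is a fork here and X is conditioned on, so the path is blocked at X.
Path 3: R ← W → T ← Y ← M → A
  M is a fork here and M is conditioned on, so the path is blocked at M.
Path 4: R ← M → A
  M is a fork here and M is conditioned on, so the path is blocked at M.
Path 5: R ← M → Y ← A
  M is a fork here and M is conditioned on, so the path is blocked at M.
Path 6: R ← M → Y ← X → A
  M is a fork here and M is conditioned on, so the path is blocked at M.
Since the path R ← W → T ← Y ← A is active, R and A are not d-separated given {M, T, X}.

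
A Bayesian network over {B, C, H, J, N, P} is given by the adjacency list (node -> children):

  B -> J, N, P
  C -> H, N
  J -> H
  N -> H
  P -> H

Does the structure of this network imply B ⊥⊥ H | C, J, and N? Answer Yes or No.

No — B and H are not d-separated given {C, J, N}.

4 paths connect B and H; each must be blocked for d-separation to hold:
  1. B → J → H — J:chain[blocks] ⇒ blocked
  2. B → N ← C → H — N:collider[open]; C:fork[blocks] ⇒ blocked
  3. B → N → H — N:chain[blocks] ⇒ blocked
  4. B → P → H — P:chain[open] ⇒ active
Since the path B → P → H is active, B and H are not d-separated given {C, J, N}.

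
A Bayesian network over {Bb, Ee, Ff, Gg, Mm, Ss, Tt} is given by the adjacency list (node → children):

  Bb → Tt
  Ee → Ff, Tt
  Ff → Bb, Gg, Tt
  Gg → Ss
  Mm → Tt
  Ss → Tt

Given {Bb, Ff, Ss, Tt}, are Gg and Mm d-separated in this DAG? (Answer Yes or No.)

Yes

4 paths connect Gg and Mm; each must be blocked for d-separation to hold:
Path 1: Gg ← Ff ← Ee → Tt ← Mm
  Ff is a chain here and Ff is conditioned on, so the path is blocked at Ff.
Path 2: Gg ← Ff → Tt ← Mm
  Ff is a fork here and Ff is conditioned on, so the path is blocked at Ff.
Path 3: Gg ← Ff → Bb → Tt ← Mm
  Ff is a fork here and Ff is conditioned on, so the path is blocked at Ff.
Path 4: Gg → Ss → Tt ← Mm
  Ss is a chain here and Ss is conditioned on, so the path is blocked at Ss.
Every path is blocked, so Gg and Mm are d-separated given {Bb, Ff, Ss, Tt}.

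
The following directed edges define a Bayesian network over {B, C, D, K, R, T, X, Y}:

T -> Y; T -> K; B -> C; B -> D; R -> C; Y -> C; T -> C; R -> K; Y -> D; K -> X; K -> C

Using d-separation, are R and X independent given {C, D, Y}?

No

5 paths connect R and X; each must be blocked for d-separation to hold:
Path 1: R → C ← B → D ← Y ← T → K → X
  Y is a chain here and Y is conditioned on, so the path is blocked at Y.
Path 2: R → C ← Y ← T → K → X
  Y is a chain here and Y is conditioned on, so the path is blocked at Y.
Path 3: R → C ← T → K → X
  C is a collider and C is conditioned on, which opens it; T is a fork and T is not conditioned on; K is a chain and K is not conditioned on — no node blocks this path, so it is active.
Path 4: R → C ← K → X
  C is a collider and C is conditioned on, which opens it; K is a fork and K is not conditioned on — no node blocks this path, so it is active.
Path 5: R → K → X
  K is a chain and K is not conditioned on — no node blocks this path, so it is active.
Since the path R → C ← T → K → X is active, R and X are not d-separated given {C, D, Y}.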